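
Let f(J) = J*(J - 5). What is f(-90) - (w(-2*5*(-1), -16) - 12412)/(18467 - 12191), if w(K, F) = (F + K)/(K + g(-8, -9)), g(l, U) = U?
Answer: 26836109/3138 ≈ 8552.0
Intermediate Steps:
f(J) = J*(-5 + J)
w(K, F) = (F + K)/(-9 + K) (w(K, F) = (F + K)/(K - 9) = (F + K)/(-9 + K))
f(-90) - (w(-2*5*(-1), -16) - 12412)/(18467 - 12191) = -90*(-5 - 90) - ((-16 - 2*5*(-1))/(-9 - 2*5*(-1)) - 12412)/(18467 - 12191) = -90*(-95) - ((-16 - 10*(-1))/(-9 - 10*(-1)) - 12412)/6276 = 8550 - ((-16 + 10)/(-9 + 10) - 12412)/6276 = 8550 - (-6/1 - 12412)/6276 = 8550 - (1*(-6) - 12412)/6276 = 8550 - (-6 - 12412)/6276 = 8550 - (-12418)/6276 = 8550 - 1*(-6209/3138) = 8550 + 6209/3138 = 26836109/3138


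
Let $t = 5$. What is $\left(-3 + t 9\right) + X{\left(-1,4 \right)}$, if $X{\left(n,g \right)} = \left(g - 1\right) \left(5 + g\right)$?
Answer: $69$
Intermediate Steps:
$X{\left(n,g \right)} = \left(-1 + g\right) \left(5 + g\right)$
$\left(-3 + t 9\right) + X{\left(-1,4 \right)} = \left(-3 + 5 \cdot 9\right) + \left(-5 + 4^{2} + 4 \cdot 4\right) = \left(-3 + 45\right) + \left(-5 + 16 + 16\right) = 42 + 27 = 69$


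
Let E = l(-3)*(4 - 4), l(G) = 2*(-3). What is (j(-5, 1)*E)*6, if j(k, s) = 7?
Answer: 0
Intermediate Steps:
l(G) = -6
E = 0 (E = -6*(4 - 4) = -6*0 = 0)
(j(-5, 1)*E)*6 = (7*0)*6 = 0*6 = 0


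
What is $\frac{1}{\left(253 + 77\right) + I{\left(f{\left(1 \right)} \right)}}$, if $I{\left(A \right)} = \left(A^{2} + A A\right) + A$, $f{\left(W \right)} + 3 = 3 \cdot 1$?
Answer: $\frac{1}{330} \approx 0.0030303$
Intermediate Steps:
$f{\left(W \right)} = 0$ ($f{\left(W \right)} = -3 + 3 \cdot 1 = -3 + 3 = 0$)
$I{\left(A \right)} = A + 2 A^{2}$ ($I{\left(A \right)} = \left(A^{2} + A^{2}\right) + A = 2 A^{2} + A = A + 2 A^{2}$)
$\frac{1}{\left(253 + 77\right) + I{\left(f{\left(1 \right)} \right)}} = \frac{1}{\left(253 + 77\right) + 0 \left(1 + 2 \cdot 0\right)} = \frac{1}{330 + 0 \left(1 + 0\right)} = \frac{1}{330 + 0 \cdot 1} = \frac{1}{330 + 0} = \frac{1}{330}$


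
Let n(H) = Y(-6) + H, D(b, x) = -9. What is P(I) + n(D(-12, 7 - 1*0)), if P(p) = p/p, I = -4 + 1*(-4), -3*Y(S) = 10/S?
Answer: -67/9 ≈ -7.4444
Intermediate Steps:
Y(S) = -10/(3*S)
I = -8 (I = -4 - 4 = -8)
P(p) = 1
n(H) = 5/9 + H (n(H) = -10/3/(-6) + H = -10/3*(-1/6) + H = 5/9 + H)
P(I) + n(D(-12, 7 - 1*0)) = 1 + (5/9 - 9) = 1 - 76/9 = -67/9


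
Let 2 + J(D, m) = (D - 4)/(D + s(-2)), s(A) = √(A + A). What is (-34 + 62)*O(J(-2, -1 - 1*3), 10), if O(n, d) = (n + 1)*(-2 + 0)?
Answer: -28 - 84*I ≈ -28.0 - 84.0*I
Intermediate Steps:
s(A) = √2*√A (s(A) = √(2*A) = √2*√A)
J(D, m) = -2 + (-4 + D)/(D + 2*I) (J(D, m) = -2 + (D - 4)/(D + √2*√(-2)) = -2 + (-4 + D)/(D + √2*(I*√2)) = -2 + (-4 + D)/(D + 2*I))
O(n, d) = -2 - 2*n (O(n, d) = (1 + n)*(-2) = -2 - 2*n)
(-34 + 62)*O(J(-2, -1 - 1*3), 10) = (-34 + 62)*(-2 - 2*(-4 - 1*(-2) - 4*I)/(-2 + 2*I)) = 28*(-2 - 2*(-2 - 2*I)/8*(-4 + 2 - 4*I)) = 28*(-2 - 2*(-2 - 2*I)/8*(-2 - 4*I)) = 28*(-2 - (-2 - 4*I)*(-2 - 2*I)/4) = -56 - 7*(-2 - 4*I)*(-2 - 2*I)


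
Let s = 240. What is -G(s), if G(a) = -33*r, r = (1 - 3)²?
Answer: 132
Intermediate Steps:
r = 4 (r = (-2)² = 4)
G(a) = -132 (G(a) = -33*4 = -132)
-G(s) = -1*(-132) = 132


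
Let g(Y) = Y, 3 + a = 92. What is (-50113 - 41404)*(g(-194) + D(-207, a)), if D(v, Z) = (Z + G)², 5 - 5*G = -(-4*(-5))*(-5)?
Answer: -430679002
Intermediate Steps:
a = 89 (a = -3 + 92 = 89)
G = -19 (G = 1 - (-1)*-4*(-5)*(-5)/5 = 1 - (-1)*20*(-5)/5 = 1 - (-1)*(-100)/5 = 1 - ⅕*100 = 1 - 20 = -19)
D(v, Z) = (-19 + Z)² (D(v, Z) = (Z - 19)² = (-19 + Z)²)
(-50113 - 41404)*(g(-194) + D(-207, a)) = (-50113 - 41404)*(-194 + (-19 + 89)²) = -91517*(-194 + 70²) = -91517*(-194 + 4900) = -91517*4706 = -430679002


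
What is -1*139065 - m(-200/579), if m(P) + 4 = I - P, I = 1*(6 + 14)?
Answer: -80528099/579 ≈ -1.3908e+5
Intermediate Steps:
I = 20 (I = 1*20 = 20)
m(P) = 16 - P (m(P) = -4 + (20 - P) = 16 - P)
-1*139065 - m(-200/579) = -1*139065 - (16 - (-200)/579) = -139065 - (16 - (-200)/579) = -139065 - (16 - 1*(-200/579)) = -139065 - (16 + 200/579) = -139065 - 1*9464/579 = -139065 - 9464/579 = -80528099/579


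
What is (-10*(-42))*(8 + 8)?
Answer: 6720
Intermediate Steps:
(-10*(-42))*(8 + 8) = 420*16 = 6720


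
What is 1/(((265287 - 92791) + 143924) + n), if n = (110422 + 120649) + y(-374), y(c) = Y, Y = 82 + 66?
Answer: 1/547639 ≈ 1.8260e-6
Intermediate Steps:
Y = 148
y(c) = 148
n = 231219 (n = (110422 + 120649) + 148 = 231071 + 148 = 231219)
1/(((265287 - 92791) + 143924) + n) = 1/(((265287 - 92791) + 143924) + 231219) = 1/((172496 + 143924) + 231219) = 1/(316420 + 231219) = 1/547639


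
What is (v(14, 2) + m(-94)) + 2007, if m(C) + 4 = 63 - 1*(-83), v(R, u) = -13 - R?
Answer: 2122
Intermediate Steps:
m(C) = 142 (m(C) = -4 + (63 - 1*(-83)) = -4 + (63 + 83) = -4 + 146 = 142)
(v(14, 2) + m(-94)) + 2007 = ((-13 - 1*14) + 142) + 2007 = ((-13 - 14) + 142) + 2007 = (-27 + 142) + 2007 = 115 + 2007 = 2122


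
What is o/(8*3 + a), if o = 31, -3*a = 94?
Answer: -93/22 ≈ -4.2273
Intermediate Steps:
a = -94/3 (a = -⅓*94 = -94/3 ≈ -31.333)
o/(8*3 + a) = 31/(8*3 - 94/3) = 31/(24 - 94/3) = 31/(-22/3) = 31*(-3/22) = -93/22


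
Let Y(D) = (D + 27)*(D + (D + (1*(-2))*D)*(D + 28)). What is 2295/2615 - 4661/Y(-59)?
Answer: 428699/535552 ≈ 0.80048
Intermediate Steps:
Y(D) = (27 + D)*(D - D*(28 + D)) (Y(D) = (27 + D)*(D + (D - 2*D)*(28 + D)) = (27 + D)*(D + (-D)*(28 + D)) = (27 + D)*(D - D*(28 + D)))
2295/2615 - 4661/Y(-59) = 2295/2615 - 4661*1/(59*(729 + (-59)² + 54*(-59))) = 2295*(1/2615) - 4661*1/(59*(729 + 3481 - 3186)) = 459/523 - 4661/((-1*(-59)*1024)) = 459/523 - 4661/60416 = 459/523 - 4661*1/60416 = 459/523 - 79/1024 = 428699/535552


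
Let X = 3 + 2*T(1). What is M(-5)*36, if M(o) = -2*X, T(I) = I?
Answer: -360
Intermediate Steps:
X = 5 (X = 3 + 2*1 = 3 + 2 = 5)
M(o) = -10 (M(o) = -2*5 = -10)
M(-5)*36 = -10*36 = -360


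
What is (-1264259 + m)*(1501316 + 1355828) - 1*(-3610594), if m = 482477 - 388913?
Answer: -3344840584486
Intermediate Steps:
m = 93564
(-1264259 + m)*(1501316 + 1355828) - 1*(-3610594) = (-1264259 + 93564)*(1501316 + 1355828) - 1*(-3610594) = -1170695*2857144 + 3610594 = -3344844195080 + 3610594 = -3344840584486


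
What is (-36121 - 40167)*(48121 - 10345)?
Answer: -2881855488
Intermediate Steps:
(-36121 - 40167)*(48121 - 10345) = -76288*37776 = -2881855488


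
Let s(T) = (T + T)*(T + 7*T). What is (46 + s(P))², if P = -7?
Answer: 688900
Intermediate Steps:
s(T) = 16*T² (s(T) = (2*T)*(8*T) = 16*T²)
(46 + s(P))² = (46 + 16*(-7)²)² = (46 + 16*49)² = (46 + 784)² = 830² = 688900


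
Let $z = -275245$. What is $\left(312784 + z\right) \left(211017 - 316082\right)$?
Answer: $-3944035035$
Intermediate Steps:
$\left(312784 + z\right) \left(211017 - 316082\right) = \left(312784 - 275245\right) \left(211017 - 316082\right) = 37539 \left(-105065\right) = -3944035035$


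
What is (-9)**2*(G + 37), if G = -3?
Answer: 2754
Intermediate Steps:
(-9)**2*(G + 37) = (-9)**2*(-3 + 37) = 81*34 = 2754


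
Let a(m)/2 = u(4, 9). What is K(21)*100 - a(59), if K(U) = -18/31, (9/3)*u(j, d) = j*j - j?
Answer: -2048/31 ≈ -66.064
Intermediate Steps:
u(j, d) = -j/3 + j**2/3 (u(j, d) = (j*j - j)/3 = (j**2 - j)/3 = -j/3 + j**2/3)
K(U) = -18/31 (K(U) = -18*1/31 = -18/31)
a(m) = 8 (a(m) = 2*((1/3)*4*(-1 + 4)) = 2*((1/3)*4*3) = 2*4 = 8)
K(21)*100 - a(59) = -18/31*100 - 1*8 = -1800/31 - 8 = -2048/31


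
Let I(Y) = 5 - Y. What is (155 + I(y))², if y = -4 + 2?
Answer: 26244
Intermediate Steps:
y = -2
(155 + I(y))² = (155 + (5 - 1*(-2)))² = (155 + (5 + 2))² = (155 + 7)² = 162² = 26244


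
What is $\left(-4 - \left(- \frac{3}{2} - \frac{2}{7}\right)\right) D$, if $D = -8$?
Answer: $\frac{124}{7} \approx 17.714$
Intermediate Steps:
$\left(-4 - \left(- \frac{3}{2} - \frac{2}{7}\right)\right) D = \left(-4 - \left(- \frac{3}{2} - \frac{2}{7}\right)\right) \left(-8\right) = \left(-4 - - \frac{25}{14}\right) \left(-8\right) = \left(-4 + \left(\frac{3}{2} + \frac{2}{7}\right)\right) \left(-8\right) = \left(-4 + \frac{25}{14}\right) \left(-8\right) = \left(- \frac{31}{14}\right) \left(-8\right) = \frac{124}{7}$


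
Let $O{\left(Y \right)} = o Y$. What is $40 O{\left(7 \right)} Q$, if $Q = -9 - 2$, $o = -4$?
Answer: $12320$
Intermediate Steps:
$Q = -11$
$O{\left(Y \right)} = - 4 Y$
$40 O{\left(7 \right)} Q = 40 \left(\left(-4\right) 7\right) \left(-11\right) = 40 \left(-28\right) \left(-11\right) = \left(-1120\right) \left(-11\right) = 12320$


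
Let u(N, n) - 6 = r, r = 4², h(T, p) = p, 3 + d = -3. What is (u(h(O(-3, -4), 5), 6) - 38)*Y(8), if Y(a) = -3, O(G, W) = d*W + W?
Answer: 48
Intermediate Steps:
d = -6 (d = -3 - 3 = -6)
O(G, W) = -5*W (O(G, W) = -6*W + W = -5*W)
r = 16
u(N, n) = 22 (u(N, n) = 6 + 16 = 22)
(u(h(O(-3, -4), 5), 6) - 38)*Y(8) = (22 - 38)*(-3) = -16*(-3) = 48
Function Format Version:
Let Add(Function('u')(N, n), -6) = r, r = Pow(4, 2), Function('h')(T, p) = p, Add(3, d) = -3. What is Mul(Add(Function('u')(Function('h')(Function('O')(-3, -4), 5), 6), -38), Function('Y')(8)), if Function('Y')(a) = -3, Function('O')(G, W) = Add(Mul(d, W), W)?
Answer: 48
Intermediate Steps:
d = -6 (d = Add(-3, -3) = -6)
Function('O')(G, W) = Mul(-5, W) (Function('O')(G, W) = Add(Mul(-6, W), W) = Mul(-5, W))
r = 16
Function('u')(N, n) = 22 (Function('u')(N, n) = Add(6, 16) = 22)
Mul(Add(Function('u')(Function('h')(Function('O')(-3, -4), 5), 6), -38), Function('Y')(8)) = Mul(Add(22, -38), -3) = Mul(-16, -3) = 48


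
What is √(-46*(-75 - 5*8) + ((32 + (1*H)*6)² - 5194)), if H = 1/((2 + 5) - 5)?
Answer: √1321 ≈ 36.346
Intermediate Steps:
H = ½ (H = 1/(7 - 5) = 1/2 = ½ ≈ 0.50000)
√(-46*(-75 - 5*8) + ((32 + (1*H)*6)² - 5194)) = √(-46*(-75 - 5*8) + ((32 + (1*(½))*6)² - 5194)) = √(-46*(-75 - 40) + ((32 + (½)*6)² - 5194)) = √(-46*(-115) + ((32 + 3)² - 5194)) = √(5290 + (35² - 5194)) = √(5290 + (1225 - 5194)) = √(5290 - 3969) = √1321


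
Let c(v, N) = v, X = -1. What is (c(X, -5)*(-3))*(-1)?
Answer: -3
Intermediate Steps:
(c(X, -5)*(-3))*(-1) = -1*(-3)*(-1) = 3*(-1) = -3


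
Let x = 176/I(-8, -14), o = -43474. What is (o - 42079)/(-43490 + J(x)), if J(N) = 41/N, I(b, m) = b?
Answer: 1882166/956821 ≈ 1.9671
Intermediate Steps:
x = -22 (x = 176/(-8) = 176*(-1/8) = -22)
(o - 42079)/(-43490 + J(x)) = (-43474 - 42079)/(-43490 + 41/(-22)) = -85553/(-43490 + 41*(-1/22)) = -85553/(-43490 - 41/22) = -85553/(-956821/22) = -85553*(-22/956821) = 1882166/956821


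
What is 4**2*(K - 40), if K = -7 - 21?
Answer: -1088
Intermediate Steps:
K = -28
4**2*(K - 40) = 4**2*(-28 - 40) = 16*(-68) = -1088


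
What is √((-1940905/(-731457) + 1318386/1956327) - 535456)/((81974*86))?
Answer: I*√13536194007509072251477578393/1120888254921382044 ≈ 0.0001038*I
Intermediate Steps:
√((-1940905/(-731457) + 1318386/1956327) - 535456)/((81974*86)) = √((-1940905*(-1/731457) + 1318386*(1/1956327)) - 535456)/7049764 = √((1940905/731457 + 439462/652109) - 535456)*(1/7049764) = √(1587129174779/476989692813 - 535456)*(1/7049764) = √(-255405405825702949/476989692813)*(1/7049764) = (I*√13536194007509072251477578393/158996564271)*(1/7049764) = I*√13536194007509072251477578393/1120888254921382044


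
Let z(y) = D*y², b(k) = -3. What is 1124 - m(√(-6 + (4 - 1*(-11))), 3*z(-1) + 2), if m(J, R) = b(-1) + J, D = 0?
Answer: 1124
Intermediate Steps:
z(y) = 0 (z(y) = 0*y² = 0)
m(J, R) = -3 + J
1124 - m(√(-6 + (4 - 1*(-11))), 3*z(-1) + 2) = 1124 - (-3 + √(-6 + (4 - 1*(-11)))) = 1124 - (-3 + √(-6 + (4 + 11))) = 1124 - (-3 + √(-6 + 15)) = 1124 - (-3 + √9) = 1124 - (-3 + 3) = 1124 - 1*0 = 1124 + 0 = 1124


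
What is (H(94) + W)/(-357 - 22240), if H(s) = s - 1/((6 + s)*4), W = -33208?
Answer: 13245601/9038800 ≈ 1.4654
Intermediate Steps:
H(s) = s - 1/(24 + 4*s)
(H(94) + W)/(-357 - 22240) = ((-¼ + 94² + 6*94)/(6 + 94) - 33208)/(-357 - 22240) = ((-¼ + 8836 + 564)/100 - 33208)/(-22597) = ((1/100)*(37599/4) - 33208)*(-1/22597) = (37599/400 - 33208)*(-1/22597) = -13245601/400*(-1/22597) = 13245601/9038800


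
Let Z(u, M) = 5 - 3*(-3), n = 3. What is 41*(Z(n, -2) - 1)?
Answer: 533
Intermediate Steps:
Z(u, M) = 14 (Z(u, M) = 5 + 9 = 14)
41*(Z(n, -2) - 1) = 41*(14 - 1) = 41*13 = 533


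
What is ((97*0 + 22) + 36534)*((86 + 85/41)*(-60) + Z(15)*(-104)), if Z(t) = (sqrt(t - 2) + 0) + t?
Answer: -10258344720/41 - 3801824*sqrt(13) ≈ -2.6391e+8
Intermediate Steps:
Z(t) = t + sqrt(-2 + t) (Z(t) = (sqrt(-2 + t) + 0) + t = sqrt(-2 + t) + t = t + sqrt(-2 + t))
((97*0 + 22) + 36534)*((86 + 85/41)*(-60) + Z(15)*(-104)) = ((97*0 + 22) + 36534)*((86 + 85/41)*(-60) + (15 + sqrt(-2 + 15))*(-104)) = ((0 + 22) + 36534)*((86 + 85*(1/41))*(-60) + (15 + sqrt(13))*(-104)) = (22 + 36534)*((86 + 85/41)*(-60) + (-1560 - 104*sqrt(13))) = 36556*((3611/41)*(-60) + (-1560 - 104*sqrt(13))) = 36556*(-216660/41 + (-1560 - 104*sqrt(13))) = 36556*(-280620/41 - 104*sqrt(13)) = -10258344720/41 - 3801824*sqrt(13)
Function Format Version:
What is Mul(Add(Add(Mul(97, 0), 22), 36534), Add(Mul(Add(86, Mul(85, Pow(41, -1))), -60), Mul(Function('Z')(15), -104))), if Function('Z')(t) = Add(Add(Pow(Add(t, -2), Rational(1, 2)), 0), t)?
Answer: Add(Rational(-10258344720, 41), Mul(-3801824, Pow(13, Rational(1, 2)))) ≈ -2.6391e+8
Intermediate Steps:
Function('Z')(t) = Add(t, Pow(Add(-2, t), Rational(1, 2))) (Function('Z')(t) = Add(Add(Pow(Add(-2, t), Rational(1, 2)), 0), t) = Add(Pow(Add(-2, t), Rational(1, 2)), t) = Add(t, Pow(Add(-2, t), Rational(1, 2))))
Mul(Add(Add(Mul(97, 0), 22), 36534), Add(Mul(Add(86, Mul(85, Pow(41, -1))), -60), Mul(Function('Z')(15), -104))) = Mul(Add(Add(Mul(97, 0), 22), 36534), Add(Mul(Add(86, Mul(85, Pow(41, -1))), -60), Mul(Add(15, Pow(Add(-2, 15), Rational(1, 2))), -104))) = Mul(Add(Add(0, 22), 36534), Add(Mul(Add(86, Mul(85, Rational(1, 41))), -60), Mul(Add(15, Pow(13, Rational(1, 2))), -104))) = Mul(Add(22, 36534), Add(Mul(Add(86, Rational(85, 41)), -60), Add(-1560, Mul(-104, Pow(13, Rational(1, 2)))))) = Mul(36556, Add(Mul(Rational(3611, 41), -60), Add(-1560, Mul(-104, Pow(13, Rational(1, 2)))))) = Mul(36556, Add(Rational(-216660, 41), Add(-1560, Mul(-104, Pow(13, Rational(1, 2)))))) = Mul(36556, Add(Rational(-280620, 41), Mul(-104, Pow(13, Rational(1, 2))))) = Add(Rational(-10258344720, 41), Mul(-3801824, Pow(13, Rational(1, 2))))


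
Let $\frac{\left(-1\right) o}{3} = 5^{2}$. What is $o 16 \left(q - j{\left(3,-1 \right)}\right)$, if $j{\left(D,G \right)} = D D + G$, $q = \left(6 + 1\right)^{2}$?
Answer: $-49200$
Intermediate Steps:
$o = -75$ ($o = - 3 \cdot 5^{2} = \left(-3\right) 25 = -75$)
$q = 49$ ($q = 7^{2} = 49$)
$j{\left(D,G \right)} = G + D^{2}$ ($j{\left(D,G \right)} = D^{2} + G = G + D^{2}$)
$o 16 \left(q - j{\left(3,-1 \right)}\right) = \left(-75\right) 16 \left(49 - \left(-1 + 3^{2}\right)\right) = - 1200 \left(49 - \left(-1 + 9\right)\right) = - 1200 \left(49 - 8\right) = \left(-1200\right) 41 = -49200$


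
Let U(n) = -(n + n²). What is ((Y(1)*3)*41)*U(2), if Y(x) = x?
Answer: -738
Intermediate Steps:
U(n) = -n - n²
((Y(1)*3)*41)*U(2) = ((1*3)*41)*(-1*2*(1 + 2)) = (3*41)*(-1*2*3) = 123*(-6) = -738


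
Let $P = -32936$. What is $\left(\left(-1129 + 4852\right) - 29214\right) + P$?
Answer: $-58427$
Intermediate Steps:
$\left(\left(-1129 + 4852\right) - 29214\right) + P = \left(\left(-1129 + 4852\right) - 29214\right) - 32936 = \left(3723 - 29214\right) - 32936 = -25491 - 32936 = -58427$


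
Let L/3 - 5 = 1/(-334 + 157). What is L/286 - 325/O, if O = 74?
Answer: -208409/48026 ≈ -4.3395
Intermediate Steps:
L = 884/59 (L = 15 + 3/(-334 + 157) = 15 + 3/(-177) = 15 + 3*(-1/177) = 15 - 1/59 = 884/59 ≈ 14.983)
L/286 - 325/O = (884/59)/286 - 325/74 = (884/59)*(1/286) - 325*1/74 = 34/649 - 325/74 = -208409/48026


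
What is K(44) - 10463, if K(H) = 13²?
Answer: -10294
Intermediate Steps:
K(H) = 169
K(44) - 10463 = 169 - 10463 = -10294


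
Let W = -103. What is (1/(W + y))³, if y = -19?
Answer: -1/1815848 ≈ -5.5071e-7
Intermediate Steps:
(1/(W + y))³ = (1/(-103 - 19))³ = (1/(-122))³ = (-1/122)³ = -1/1815848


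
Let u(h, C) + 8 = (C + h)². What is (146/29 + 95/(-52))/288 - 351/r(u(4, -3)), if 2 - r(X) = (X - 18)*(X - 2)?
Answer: 153519355/96849792 ≈ 1.5851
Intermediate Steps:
u(h, C) = -8 + (C + h)²
r(X) = 2 - (-18 + X)*(-2 + X) (r(X) = 2 - (X - 18)*(X - 2) = 2 - (-18 + X)*(-2 + X))
(146/29 + 95/(-52))/288 - 351/r(u(4, -3)) = (146/29 + 95/(-52))/288 - 351/(-34 - (-8 + (-3 + 4)²)² + 20*(-8 + (-3 + 4)²)) = (146*(1/29) + 95*(-1/52))*(1/288) - 351/(-34 - (-8 + 1²)² + 20*(-8 + 1²)) = (146/29 - 95/52)*(1/288) - 351/(-34 - (-8 + 1)² + 20*(-8 + 1)) = (4837/1508)*(1/288) - 351/(-34 - 1*(-7)² + 20*(-7)) = 4837/434304 - 351/(-34 - 1*49 - 140) = 4837/434304 - 351/(-34 - 49 - 140) = 4837/434304 - 351/(-223) = 4837/434304 - 351*(-1/223) = 4837/434304 + 351/223 = 153519355/96849792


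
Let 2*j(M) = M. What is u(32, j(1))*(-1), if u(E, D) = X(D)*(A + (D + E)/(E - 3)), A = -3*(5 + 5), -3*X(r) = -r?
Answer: 1675/348 ≈ 4.8132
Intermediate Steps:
j(M) = M/2
X(r) = r/3 (X(r) = -(-1)*r/3 = r/3)
A = -30 (A = -3*10 = -30)
u(E, D) = D*(-30 + (D + E)/(-3 + E))/3 (u(E, D) = (D/3)*(-30 + (D + E)/(E - 3)) = (D/3)*(-30 + (D + E)/(-3 + E)) = D*(-30 + (D + E)/(-3 + E))/3)
u(32, j(1))*(-1) = (((1/2)*1)*(90 + (1/2)*1 - 29*32)/(3*(-3 + 32)))*(-1) = ((1/3)*(1/2)*(90 + 1/2 - 928)/29)*(-1) = ((1/3)*(1/2)*(1/29)*(-1675/2))*(-1) = -1675/348*(-1) = 1675/348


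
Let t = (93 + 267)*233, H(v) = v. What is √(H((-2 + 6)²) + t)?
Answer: 2*√20974 ≈ 289.65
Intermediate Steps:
t = 83880 (t = 360*233 = 83880)
√(H((-2 + 6)²) + t) = √((-2 + 6)² + 83880) = √(4² + 83880) = √(16 + 83880) = √83896 = 2*√20974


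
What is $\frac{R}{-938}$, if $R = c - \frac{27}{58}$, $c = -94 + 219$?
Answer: $- \frac{7223}{54404} \approx -0.13277$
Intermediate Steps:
$c = 125$
$R = \frac{7223}{58}$ ($R = 125 - \frac{27}{58} = \frac{7223}{58} \approx 124.53$)
$\frac{R}{-938} = \frac{7223}{58 \left(-938\right)} = \frac{7223}{58} \left(- \frac{1}{938}\right) = - \frac{7223}{54404}$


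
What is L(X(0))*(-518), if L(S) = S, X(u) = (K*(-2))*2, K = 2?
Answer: 4144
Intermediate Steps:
X(u) = -8 (X(u) = (2*(-2))*2 = -4*2 = -8)
L(X(0))*(-518) = -8*(-518) = 4144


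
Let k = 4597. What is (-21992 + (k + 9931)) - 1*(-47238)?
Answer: 39774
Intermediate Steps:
(-21992 + (k + 9931)) - 1*(-47238) = (-21992 + (4597 + 9931)) - 1*(-47238) = (-21992 + 14528) + 47238 = -7464 + 47238 = 39774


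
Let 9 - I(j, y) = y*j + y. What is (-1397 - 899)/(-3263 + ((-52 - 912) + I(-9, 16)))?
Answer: 1148/2045 ≈ 0.56137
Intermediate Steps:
I(j, y) = 9 - y - j*y (I(j, y) = 9 - (y*j + y) = 9 - (j*y + y) = 9 - (y + j*y) = 9 + (-y - j*y) = 9 - y - j*y)
(-1397 - 899)/(-3263 + ((-52 - 912) + I(-9, 16))) = (-1397 - 899)/(-3263 + ((-52 - 912) + (9 - 1*16 - 1*(-9)*16))) = -2296/(-3263 + (-964 + (9 - 16 + 144))) = -2296/(-3263 + (-964 + 137)) = -2296/(-3263 - 827) = -2296/(-4090) = -2296*(-1/4090) = 1148/2045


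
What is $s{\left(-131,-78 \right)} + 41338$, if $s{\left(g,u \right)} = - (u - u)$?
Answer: $41338$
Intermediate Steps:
$s{\left(g,u \right)} = 0$ ($s{\left(g,u \right)} = \left(-1\right) 0 = 0$)
$s{\left(-131,-78 \right)} + 41338 = 0 + 41338 = 41338$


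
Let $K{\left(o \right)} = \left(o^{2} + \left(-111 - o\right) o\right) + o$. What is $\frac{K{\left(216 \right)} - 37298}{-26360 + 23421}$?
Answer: $\frac{61058}{2939} \approx 20.775$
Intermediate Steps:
$K{\left(o \right)} = o + o^{2} + o \left(-111 - o\right)$ ($K{\left(o \right)} = \left(o^{2} + o \left(-111 - o\right)\right) + o = o + o^{2} + o \left(-111 - o\right)$)
$\frac{K{\left(216 \right)} - 37298}{-26360 + 23421} = \frac{\left(-110\right) 216 - 37298}{-26360 + 23421} = \frac{-23760 - 37298}{-2939} = \left(-61058\right) \left(- \frac{1}{2939}\right) = \frac{61058}{2939}$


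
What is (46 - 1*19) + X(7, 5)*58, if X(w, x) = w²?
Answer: 2869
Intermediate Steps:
(46 - 1*19) + X(7, 5)*58 = (46 - 1*19) + 7²*58 = (46 - 19) + 49*58 = 27 + 2842 = 2869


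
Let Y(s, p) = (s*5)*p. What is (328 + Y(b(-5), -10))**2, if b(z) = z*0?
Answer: 107584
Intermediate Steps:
b(z) = 0
Y(s, p) = 5*p*s (Y(s, p) = (5*s)*p = 5*p*s)
(328 + Y(b(-5), -10))**2 = (328 + 5*(-10)*0)**2 = (328 + 0)**2 = 328**2 = 107584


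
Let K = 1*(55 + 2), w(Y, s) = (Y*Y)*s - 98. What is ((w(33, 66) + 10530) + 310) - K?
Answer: 82559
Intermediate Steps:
w(Y, s) = -98 + s*Y² (w(Y, s) = Y²*s - 98 = s*Y² - 98 = -98 + s*Y²)
K = 57 (K = 1*57 = 57)
((w(33, 66) + 10530) + 310) - K = (((-98 + 66*33²) + 10530) + 310) - 1*57 = (((-98 + 66*1089) + 10530) + 310) - 57 = (((-98 + 71874) + 10530) + 310) - 57 = ((71776 + 10530) + 310) - 57 = (82306 + 310) - 57 = 82616 - 57 = 82559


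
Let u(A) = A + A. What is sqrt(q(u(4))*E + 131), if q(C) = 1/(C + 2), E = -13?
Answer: sqrt(12970)/10 ≈ 11.389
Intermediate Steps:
u(A) = 2*A
q(C) = 1/(2 + C)
sqrt(q(u(4))*E + 131) = sqrt(-13/(2 + 2*4) + 131) = sqrt(-13/(2 + 8) + 131) = sqrt(-13/10 + 131) = sqrt(1297/10) = sqrt(12970)/10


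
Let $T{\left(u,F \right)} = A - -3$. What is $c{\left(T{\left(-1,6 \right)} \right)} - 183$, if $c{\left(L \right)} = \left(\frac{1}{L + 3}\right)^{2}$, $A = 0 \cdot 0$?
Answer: $- \frac{6587}{36} \approx -182.97$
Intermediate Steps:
$A = 0$
$T{\left(u,F \right)} = 3$ ($T{\left(u,F \right)} = 0 - -3 = 0 + 3 = 3$)
$c{\left(L \right)} = \frac{1}{\left(3 + L\right)^{2}}$ ($c{\left(L \right)} = \left(\frac{1}{3 + L}\right)^{2} = \frac{1}{\left(3 + L\right)^{2}}$)
$c{\left(T{\left(-1,6 \right)} \right)} - 183 = \frac{1}{\left(3 + 3\right)^{2}} - 183 = \frac{1}{36} - 183 = - \frac{6587}{36}$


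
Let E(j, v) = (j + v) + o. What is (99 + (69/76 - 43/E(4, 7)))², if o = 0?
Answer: 6440865025/698896 ≈ 9215.8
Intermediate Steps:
E(j, v) = j + v (E(j, v) = (j + v) + 0 = j + v)
(99 + (69/76 - 43/E(4, 7)))² = (99 + (69/76 - 43/(4 + 7)))² = (99 + (69*(1/76) - 43/11))² = (99 + (69/76 - 43*1/11))² = (99 + (69/76 - 43/11))² = (99 - 2509/836)² = (80255/836)² = 6440865025/698896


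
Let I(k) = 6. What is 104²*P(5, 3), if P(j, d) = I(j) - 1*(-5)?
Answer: 118976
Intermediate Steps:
P(j, d) = 11 (P(j, d) = 6 - 1*(-5) = 6 + 5 = 11)
104²*P(5, 3) = 104²*11 = 10816*11 = 118976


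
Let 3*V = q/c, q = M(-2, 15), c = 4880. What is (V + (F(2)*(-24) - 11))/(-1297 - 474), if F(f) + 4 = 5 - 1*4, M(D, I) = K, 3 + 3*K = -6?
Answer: -297679/8642480 ≈ -0.034444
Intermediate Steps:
K = -3 (K = -1 + (⅓)*(-6) = -1 - 2 = -3)
M(D, I) = -3
F(f) = -3 (F(f) = -4 + (5 - 1*4) = -4 + (5 - 4) = -4 + 1 = -3)
q = -3
V = -1/4880 (V = (-3/4880)/3 = (-3*1/4880)/3 = (⅓)*(-3/4880) = -1/4880 ≈ -0.00020492)
(V + (F(2)*(-24) - 11))/(-1297 - 474) = (-1/4880 + (-3*(-24) - 11))/(-1297 - 474) = (-1/4880 + (72 - 11))/(-1771) = (-1/4880 + 61)*(-1/1771) = (297679/4880)*(-1/1771) = -297679/8642480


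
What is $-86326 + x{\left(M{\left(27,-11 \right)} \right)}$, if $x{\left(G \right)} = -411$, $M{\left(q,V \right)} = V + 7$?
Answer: $-86737$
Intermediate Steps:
$M{\left(q,V \right)} = 7 + V$
$-86326 + x{\left(M{\left(27,-11 \right)} \right)} = -86326 - 411 = -86737$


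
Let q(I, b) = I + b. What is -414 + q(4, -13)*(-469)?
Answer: 3807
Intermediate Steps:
-414 + q(4, -13)*(-469) = -414 + (4 - 13)*(-469) = -414 - 9*(-469) = -414 + 4221 = 3807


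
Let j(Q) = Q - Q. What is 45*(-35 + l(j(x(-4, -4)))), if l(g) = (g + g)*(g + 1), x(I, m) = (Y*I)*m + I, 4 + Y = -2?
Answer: -1575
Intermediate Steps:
Y = -6 (Y = -4 - 2 = -6)
x(I, m) = I - 6*I*m (x(I, m) = (-6*I)*m + I = -6*I*m + I = I - 6*I*m)
j(Q) = 0
l(g) = 2*g*(1 + g) (l(g) = (2*g)*(1 + g) = 2*g*(1 + g))
45*(-35 + l(j(x(-4, -4)))) = 45*(-35 + 2*0*(1 + 0)) = 45*(-35 + 2*0*1) = 45*(-35 + 0) = 45*(-35) = -1575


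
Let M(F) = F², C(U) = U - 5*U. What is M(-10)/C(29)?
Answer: -25/29 ≈ -0.86207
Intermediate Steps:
C(U) = -4*U
M(-10)/C(29) = (-10)²/((-4*29)) = 100/(-116) = 100*(-1/116) = -25/29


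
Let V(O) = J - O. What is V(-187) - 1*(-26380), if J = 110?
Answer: 26677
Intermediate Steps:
V(O) = 110 - O
V(-187) - 1*(-26380) = (110 - 1*(-187)) - 1*(-26380) = (110 + 187) + 26380 = 297 + 26380 = 26677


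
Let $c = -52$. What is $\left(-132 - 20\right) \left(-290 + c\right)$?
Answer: $51984$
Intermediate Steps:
$\left(-132 - 20\right) \left(-290 + c\right) = \left(-132 - 20\right) \left(-290 - 52\right) = \left(-152\right) \left(-342\right) = 51984$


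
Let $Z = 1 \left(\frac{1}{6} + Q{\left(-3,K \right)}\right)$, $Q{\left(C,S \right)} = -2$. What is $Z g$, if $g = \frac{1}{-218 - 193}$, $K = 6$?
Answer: $\frac{11}{2466} \approx 0.0044607$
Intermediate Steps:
$Z = - \frac{11}{6}$ ($Z = 1 \left(\frac{1}{6} - 2\right) = 1 \left(- \frac{11}{6}\right) = - \frac{11}{6} \approx -1.8333$)
$g = - \frac{1}{411}$ ($g = \frac{1}{-411} = - \frac{1}{411} \approx -0.0024331$)
$Z g = \left(- \frac{11}{6}\right) \left(- \frac{1}{411}\right) = \frac{11}{2466}$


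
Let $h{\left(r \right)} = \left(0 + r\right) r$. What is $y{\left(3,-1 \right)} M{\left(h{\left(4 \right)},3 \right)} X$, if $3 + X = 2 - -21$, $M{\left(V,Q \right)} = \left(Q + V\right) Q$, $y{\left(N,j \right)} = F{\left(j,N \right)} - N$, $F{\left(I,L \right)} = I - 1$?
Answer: $-5700$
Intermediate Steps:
$F{\left(I,L \right)} = -1 + I$
$y{\left(N,j \right)} = -1 + j - N$ ($y{\left(N,j \right)} = \left(-1 + j\right) - N = -1 + j - N$)
$h{\left(r \right)} = r^{2}$ ($h{\left(r \right)} = r r = r^{2}$)
$M{\left(V,Q \right)} = Q \left(Q + V\right)$
$X = 20$ ($X = -3 + \left(2 - -21\right) = -3 + \left(2 + 21\right) = -3 + 23 = 20$)
$y{\left(3,-1 \right)} M{\left(h{\left(4 \right)},3 \right)} X = \left(-1 - 1 - 3\right) 3 \left(3 + 4^{2}\right) 20 = \left(-1 - 1 - 3\right) 3 \left(3 + 16\right) 20 = - 5 \cdot 3 \cdot 19 \cdot 20 = \left(-5\right) 57 \cdot 20 = \left(-285\right) 20 = -5700$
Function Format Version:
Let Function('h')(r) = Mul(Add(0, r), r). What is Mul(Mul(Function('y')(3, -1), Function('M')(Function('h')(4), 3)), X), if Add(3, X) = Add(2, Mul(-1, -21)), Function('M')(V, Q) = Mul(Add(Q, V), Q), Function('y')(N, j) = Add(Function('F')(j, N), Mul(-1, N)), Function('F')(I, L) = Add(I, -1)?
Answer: -5700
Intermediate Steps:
Function('F')(I, L) = Add(-1, I)
Function('y')(N, j) = Add(-1, j, Mul(-1, N)) (Function('y')(N, j) = Add(Add(-1, j), Mul(-1, N)) = Add(-1, j, Mul(-1, N)))
Function('h')(r) = Pow(r, 2) (Function('h')(r) = Mul(r, r) = Pow(r, 2))
Function('M')(V, Q) = Mul(Q, Add(Q, V))
X = 20 (X = Add(-3, Add(2, Mul(-1, -21))) = Add(-3, Add(2, 21)) = Add(-3, 23) = 20)
Mul(Mul(Function('y')(3, -1), Function('M')(Function('h')(4), 3)), X) = Mul(Mul(Add(-1, -1, Mul(-1, 3)), Mul(3, Add(3, Pow(4, 2)))), 20) = Mul(Mul(Add(-1, -1, -3), Mul(3, Add(3, 16))), 20) = Mul(Mul(-5, Mul(3, 19)), 20) = Mul(Mul(-5, 57), 20) = Mul(-285, 20) = -5700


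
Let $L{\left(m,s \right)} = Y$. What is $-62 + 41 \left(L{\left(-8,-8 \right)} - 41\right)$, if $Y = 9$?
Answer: $-1374$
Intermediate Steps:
$L{\left(m,s \right)} = 9$
$-62 + 41 \left(L{\left(-8,-8 \right)} - 41\right) = -62 + 41 \left(9 - 41\right) = -62 + 41 \left(-32\right) = -62 - 1312 = -1374$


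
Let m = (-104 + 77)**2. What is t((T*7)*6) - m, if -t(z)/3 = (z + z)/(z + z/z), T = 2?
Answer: -62469/85 ≈ -734.93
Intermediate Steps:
m = 729 (m = (-27)**2 = 729)
t(z) = -6*z/(1 + z) (t(z) = -3*(z + z)/(z + z/z) = -3*2*z/(z + 1) = -3*2*z/(1 + z) = -6*z/(1 + z))
t((T*7)*6) - m = -6*(2*7)*6/(1 + (2*7)*6) - 1*729 = -6*14*6/(1 + 14*6) - 729 = -6*84/(1 + 84) - 729 = -6*84/85 - 729 = -6*84*1/85 - 729 = -504/85 - 729 = -62469/85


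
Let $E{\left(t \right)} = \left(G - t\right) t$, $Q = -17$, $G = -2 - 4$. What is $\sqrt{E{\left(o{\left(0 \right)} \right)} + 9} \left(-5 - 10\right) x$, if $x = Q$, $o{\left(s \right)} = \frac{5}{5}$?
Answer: $255 \sqrt{2} \approx 360.62$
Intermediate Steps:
$G = -6$
$o{\left(s \right)} = 1$ ($o{\left(s \right)} = 5 \cdot \frac{1}{5} = 1$)
$x = -17$
$E{\left(t \right)} = t \left(-6 - t\right)$ ($E{\left(t \right)} = \left(-6 - t\right) t = t \left(-6 - t\right)$)
$\sqrt{E{\left(o{\left(0 \right)} \right)} + 9} \left(-5 - 10\right) x = \sqrt{\left(-1\right) 1 \left(6 + 1\right) + 9} \left(-5 - 10\right) \left(-17\right) = \sqrt{\left(-1\right) 1 \cdot 7 + 9} \left(\left(-15\right) \left(-17\right)\right) = \sqrt{-7 + 9} \cdot 255 = \sqrt{2} \cdot 255 = 255 \sqrt{2}$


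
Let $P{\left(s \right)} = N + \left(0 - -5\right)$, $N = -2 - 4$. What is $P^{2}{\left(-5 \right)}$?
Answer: $1$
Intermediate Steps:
$N = -6$ ($N = -2 - 4 = -6$)
$P{\left(s \right)} = -1$ ($P{\left(s \right)} = -6 + \left(0 - -5\right) = -6 + \left(0 + 5\right) = -6 + 5 = -1$)
$P^{2}{\left(-5 \right)} = \left(-1\right)^{2} = 1$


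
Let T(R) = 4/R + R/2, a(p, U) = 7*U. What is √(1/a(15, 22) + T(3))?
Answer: 4*√9471/231 ≈ 1.6852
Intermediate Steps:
T(R) = R/2 + 4/R (T(R) = 4/R + R*(½) = 4/R + R/2 = R/2 + 4/R)
√(1/a(15, 22) + T(3)) = √(1/(7*22) + ((½)*3 + 4/3)) = √(1/154 + (3/2 + 4*(⅓))) = √(1/154 + (3/2 + 4/3)) = √(1/154 + 17/6) = √(656/231) = 4*√9471/231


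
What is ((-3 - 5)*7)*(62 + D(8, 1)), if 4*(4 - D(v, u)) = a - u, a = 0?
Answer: -3710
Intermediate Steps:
D(v, u) = 4 + u/4 (D(v, u) = 4 - (0 - u)/4 = 4 - (-1)*u/4 = 4 + u/4)
((-3 - 5)*7)*(62 + D(8, 1)) = ((-3 - 5)*7)*(62 + (4 + (¼)*1)) = (-8*7)*(62 + (4 + ¼)) = -56*(62 + 17/4) = -56*265/4 = -3710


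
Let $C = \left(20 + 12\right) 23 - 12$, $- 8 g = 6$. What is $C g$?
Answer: $-543$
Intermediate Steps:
$g = - \frac{3}{4}$ ($g = \left(- \frac{1}{8}\right) 6 = - \frac{3}{4} \approx -0.75$)
$C = 724$ ($C = 32 \cdot 23 - 12 = 736 - 12 = 724$)
$C g = 724 \left(- \frac{3}{4}\right) = -543$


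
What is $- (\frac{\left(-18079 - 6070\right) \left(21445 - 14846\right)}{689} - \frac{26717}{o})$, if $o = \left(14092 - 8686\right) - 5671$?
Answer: $\frac{796448934}{3445} \approx 2.3119 \cdot 10^{5}$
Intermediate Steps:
$o = -265$ ($o = \left(14092 - 8686\right) - 5671 = 5406 - 5671 = -265$)
$- (\frac{\left(-18079 - 6070\right) \left(21445 - 14846\right)}{689} - \frac{26717}{o}) = - (\frac{\left(-18079 - 6070\right) \left(21445 - 14846\right)}{689} - \frac{26717}{-265}) = - (\left(-24149\right) 6599 \cdot \frac{1}{689} - - \frac{26717}{265}) = - (\left(-159359251\right) \frac{1}{689} + \frac{26717}{265}) = - (- \frac{159359251}{689} + \frac{26717}{265}) = \left(-1\right) \left(- \frac{796448934}{3445}\right) = \frac{796448934}{3445}$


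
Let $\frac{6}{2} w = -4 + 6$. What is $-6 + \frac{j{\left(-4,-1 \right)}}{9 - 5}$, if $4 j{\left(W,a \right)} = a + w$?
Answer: $- \frac{289}{48} \approx -6.0208$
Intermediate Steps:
$w = \frac{2}{3}$ ($w = \frac{-4 + 6}{3} = \frac{1}{3} \cdot 2 = \frac{2}{3} \approx 0.66667$)
$j{\left(W,a \right)} = \frac{1}{6} + \frac{a}{4}$ ($j{\left(W,a \right)} = \frac{a + \frac{2}{3}}{4} = \frac{\frac{2}{3} + a}{4} = \frac{1}{6} + \frac{a}{4}$)
$-6 + \frac{j{\left(-4,-1 \right)}}{9 - 5} = -6 + \frac{\frac{1}{6} + \frac{1}{4} \left(-1\right)}{9 - 5} = -6 + \frac{\frac{1}{6} - \frac{1}{4}}{4} = -6 - \frac{1}{48} = - \frac{289}{48}$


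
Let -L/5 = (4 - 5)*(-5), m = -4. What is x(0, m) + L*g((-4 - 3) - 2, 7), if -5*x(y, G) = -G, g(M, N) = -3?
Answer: 371/5 ≈ 74.200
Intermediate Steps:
x(y, G) = G/5 (x(y, G) = -(-1)*G/5 = G/5)
L = -25 (L = -5*(4 - 5)*(-5) = -(-5)*(-5) = -5*5 = -25)
x(0, m) + L*g((-4 - 3) - 2, 7) = (⅕)*(-4) - 25*(-3) = -⅘ + 75 = 371/5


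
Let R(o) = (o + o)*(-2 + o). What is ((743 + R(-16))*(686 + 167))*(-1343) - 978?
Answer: -1511019679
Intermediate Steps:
R(o) = 2*o*(-2 + o) (R(o) = (2*o)*(-2 + o) = 2*o*(-2 + o))
((743 + R(-16))*(686 + 167))*(-1343) - 978 = ((743 + 2*(-16)*(-2 - 16))*(686 + 167))*(-1343) - 978 = ((743 + 2*(-16)*(-18))*853)*(-1343) - 978 = ((743 + 576)*853)*(-1343) - 978 = (1319*853)*(-1343) - 978 = 1125107*(-1343) - 978 = -1511018701 - 978 = -1511019679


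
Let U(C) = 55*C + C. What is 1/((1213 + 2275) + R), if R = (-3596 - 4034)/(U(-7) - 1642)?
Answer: 1017/3551111 ≈ 0.00028639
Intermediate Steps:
U(C) = 56*C
R = 3815/1017 (R = (-3596 - 4034)/(56*(-7) - 1642) = -7630/(-392 - 1642) = -7630/(-2034) = -7630*(-1/2034) = 3815/1017 ≈ 3.7512)
1/((1213 + 2275) + R) = 1/((1213 + 2275) + 3815/1017) = 1/(3488 + 3815/1017) = 1/(3551111/1017) = 1017/3551111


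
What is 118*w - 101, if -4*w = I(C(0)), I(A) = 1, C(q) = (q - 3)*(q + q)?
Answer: -261/2 ≈ -130.50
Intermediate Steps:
C(q) = 2*q*(-3 + q) (C(q) = (-3 + q)*(2*q) = 2*q*(-3 + q))
w = -¼ (w = -¼*1 = -¼ ≈ -0.25000)
118*w - 101 = 118*(-¼) - 101 = -59/2 - 101 = -261/2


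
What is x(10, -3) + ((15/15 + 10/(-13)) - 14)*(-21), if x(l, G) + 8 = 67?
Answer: 4526/13 ≈ 348.15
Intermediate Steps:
x(l, G) = 59 (x(l, G) = -8 + 67 = 59)
x(10, -3) + ((15/15 + 10/(-13)) - 14)*(-21) = 59 + ((15/15 + 10/(-13)) - 14)*(-21) = 59 + ((15*(1/15) + 10*(-1/13)) - 14)*(-21) = 59 + ((1 - 10/13) - 14)*(-21) = 59 + (3/13 - 14)*(-21) = 59 - 179/13*(-21) = 59 + 3759/13 = 4526/13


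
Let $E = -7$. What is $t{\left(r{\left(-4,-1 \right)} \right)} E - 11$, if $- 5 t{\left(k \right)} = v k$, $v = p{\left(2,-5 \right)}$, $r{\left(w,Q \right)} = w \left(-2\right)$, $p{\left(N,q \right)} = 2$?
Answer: $\frac{57}{5} \approx 11.4$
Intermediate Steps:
$r{\left(w,Q \right)} = - 2 w$
$v = 2$
$t{\left(k \right)} = - \frac{2 k}{5}$
$t{\left(r{\left(-4,-1 \right)} \right)} E - 11 = - \frac{2 \left(\left(-2\right) \left(-4\right)\right)}{5} \left(-7\right) - 11 = \left(- \frac{2}{5}\right) 8 \left(-7\right) - 11 = \left(- \frac{16}{5}\right) \left(-7\right) - 11 = \frac{112}{5} - 11 = \frac{57}{5}$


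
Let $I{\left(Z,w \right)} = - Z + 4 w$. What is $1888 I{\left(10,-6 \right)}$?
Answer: $-64192$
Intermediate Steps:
$1888 I{\left(10,-6 \right)} = 1888 \left(\left(-1\right) 10 + 4 \left(-6\right)\right) = 1888 \left(-10 - 24\right) = 1888 \left(-34\right) = -64192$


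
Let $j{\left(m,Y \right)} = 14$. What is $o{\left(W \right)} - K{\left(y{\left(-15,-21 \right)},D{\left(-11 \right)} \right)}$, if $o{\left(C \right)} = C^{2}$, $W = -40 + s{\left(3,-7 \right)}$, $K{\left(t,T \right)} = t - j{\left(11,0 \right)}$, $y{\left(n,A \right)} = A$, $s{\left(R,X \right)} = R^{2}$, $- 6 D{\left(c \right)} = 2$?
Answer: $996$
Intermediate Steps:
$D{\left(c \right)} = - \frac{1}{3}$ ($D{\left(c \right)} = \left(- \frac{1}{6}\right) 2 = - \frac{1}{3}$)
$K{\left(t,T \right)} = -14 + t$ ($K{\left(t,T \right)} = t - 14 = -14 + t$)
$W = -31$ ($W = -40 + 3^{2} = -40 + 9 = -31$)
$o{\left(W \right)} - K{\left(y{\left(-15,-21 \right)},D{\left(-11 \right)} \right)} = \left(-31\right)^{2} - \left(-14 - 21\right) = 961 - -35 = 961 + 35 = 996$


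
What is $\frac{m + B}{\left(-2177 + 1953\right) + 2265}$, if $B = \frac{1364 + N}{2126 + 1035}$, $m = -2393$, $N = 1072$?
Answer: $- \frac{260753}{222469} \approx -1.1721$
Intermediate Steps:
$B = \frac{84}{109}$ ($B = \frac{1364 + 1072}{2126 + 1035} = \frac{2436}{3161} = 2436 \cdot \frac{1}{3161} = \frac{84}{109} \approx 0.77064$)
$\frac{m + B}{\left(-2177 + 1953\right) + 2265} = \frac{-2393 + \frac{84}{109}}{\left(-2177 + 1953\right) + 2265} = - \frac{260753}{109 \left(-224 + 2265\right)} = - \frac{260753}{109 \cdot 2041} = \left(- \frac{260753}{109}\right) \frac{1}{2041} = - \frac{260753}{222469}$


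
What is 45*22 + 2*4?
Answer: 998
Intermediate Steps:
45*22 + 2*4 = 990 + 8 = 998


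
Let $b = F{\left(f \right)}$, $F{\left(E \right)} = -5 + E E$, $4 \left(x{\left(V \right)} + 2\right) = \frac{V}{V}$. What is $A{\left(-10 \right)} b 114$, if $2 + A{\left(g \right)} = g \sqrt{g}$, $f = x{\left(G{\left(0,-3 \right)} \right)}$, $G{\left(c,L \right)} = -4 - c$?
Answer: $\frac{1767}{4} + \frac{8835 i \sqrt{10}}{4} \approx 441.75 + 6984.7 i$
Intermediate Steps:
$x{\left(V \right)} = - \frac{7}{4}$ ($x{\left(V \right)} = -2 + \frac{V \frac{1}{V}}{4} = -2 + \frac{1}{4} \cdot 1 = -2 + \frac{1}{4} = - \frac{7}{4}$)
$f = - \frac{7}{4} \approx -1.75$
$A{\left(g \right)} = -2 + g^{\frac{3}{2}}$ ($A{\left(g \right)} = -2 + g \sqrt{g} = -2 + g^{\frac{3}{2}}$)
$F{\left(E \right)} = -5 + E^{2}$
$b = - \frac{31}{16}$ ($b = -5 + \left(- \frac{7}{4}\right)^{2} = -5 + \frac{49}{16} = - \frac{31}{16} \approx -1.9375$)
$A{\left(-10 \right)} b 114 = \left(-2 + \left(-10\right)^{\frac{3}{2}}\right) \left(- \frac{31}{16}\right) 114 = \left(-2 - 10 i \sqrt{10}\right) \left(- \frac{31}{16}\right) 114 = \left(\frac{31}{8} + \frac{155 i \sqrt{10}}{8}\right) 114 = \frac{1767}{4} + \frac{8835 i \sqrt{10}}{4}$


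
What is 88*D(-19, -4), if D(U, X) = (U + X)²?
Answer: 46552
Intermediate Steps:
88*D(-19, -4) = 88*(-19 - 4)² = 88*(-23)² = 88*529 = 46552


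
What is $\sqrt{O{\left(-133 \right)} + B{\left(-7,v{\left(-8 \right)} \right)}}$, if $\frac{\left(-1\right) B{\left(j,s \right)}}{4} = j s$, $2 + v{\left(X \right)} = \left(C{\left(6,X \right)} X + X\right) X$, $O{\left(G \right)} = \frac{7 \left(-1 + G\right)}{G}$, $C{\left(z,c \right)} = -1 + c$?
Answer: $\frac{i \sqrt{5192966}}{19} \approx 119.94 i$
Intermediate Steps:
$O{\left(G \right)} = \frac{-7 + 7 G}{G}$
$v{\left(X \right)} = -2 + X \left(X + X \left(-1 + X\right)\right)$ ($v{\left(X \right)} = -2 + \left(\left(-1 + X\right) X + X\right) X = -2 + \left(X \left(-1 + X\right) + X\right) X = -2 + \left(X + X \left(-1 + X\right)\right) X = -2 + X \left(X + X \left(-1 + X\right)\right)$)
$B{\left(j,s \right)} = - 4 j s$
$\sqrt{O{\left(-133 \right)} + B{\left(-7,v{\left(-8 \right)} \right)}} = \sqrt{\left(7 - \frac{7}{-133}\right) - - 28 \left(-2 + \left(-8\right)^{3}\right)} = \sqrt{\left(7 - - \frac{1}{19}\right) - - 28 \left(-2 - 512\right)} = \sqrt{\left(7 + \frac{1}{19}\right) - \left(-28\right) \left(-514\right)} = \sqrt{\frac{134}{19} - 14392} = \sqrt{- \frac{273314}{19}} = \frac{i \sqrt{5192966}}{19}$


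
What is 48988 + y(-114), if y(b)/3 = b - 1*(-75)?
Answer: 48871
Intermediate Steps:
y(b) = 225 + 3*b (y(b) = 3*(b - 1*(-75)) = 3*(b + 75) = 3*(75 + b) = 225 + 3*b)
48988 + y(-114) = 48988 + (225 + 3*(-114)) = 48988 + (225 - 342) = 48988 - 117 = 48871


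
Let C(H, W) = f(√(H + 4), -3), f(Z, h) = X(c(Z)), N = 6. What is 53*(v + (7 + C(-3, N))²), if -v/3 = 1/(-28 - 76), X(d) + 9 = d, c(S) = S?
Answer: 5671/104 ≈ 54.529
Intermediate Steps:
X(d) = -9 + d
f(Z, h) = -9 + Z
v = 3/104 (v = -3/(-28 - 76) = -3/(-104) = -3*(-1/104) = 3/104 ≈ 0.028846)
C(H, W) = -9 + √(4 + H) (C(H, W) = -9 + √(H + 4) = -9 + √(4 + H))
53*(v + (7 + C(-3, N))²) = 53*(3/104 + (7 + (-9 + √(4 - 3)))²) = 53*(3/104 + (7 + (-9 + √1))²) = 53*(3/104 + (7 + (-9 + 1))²) = 53*(3/104 + (7 - 8)²) = 53*(3/104 + (-1)²) = 53*(3/104 + 1) = 53*(107/104) = 5671/104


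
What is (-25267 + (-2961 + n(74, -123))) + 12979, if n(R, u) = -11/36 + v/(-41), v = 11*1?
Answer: -22508371/1476 ≈ -15250.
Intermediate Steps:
v = 11
n(R, u) = -847/1476 (n(R, u) = -11/36 + 11/(-41) = -11*1/36 + 11*(-1/41) = -11/36 - 11/41 = -847/1476)
(-25267 + (-2961 + n(74, -123))) + 12979 = (-25267 + (-2961 - 847/1476)) + 12979 = (-25267 - 4371283/1476) + 12979 = -41665375/1476 + 12979 = -22508371/1476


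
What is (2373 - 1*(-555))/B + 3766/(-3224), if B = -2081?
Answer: -8638459/3354572 ≈ -2.5751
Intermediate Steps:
(2373 - 1*(-555))/B + 3766/(-3224) = (2373 - 1*(-555))/(-2081) + 3766/(-3224) = (2373 + 555)*(-1/2081) + 3766*(-1/3224) = 2928*(-1/2081) - 1883/1612 = -2928/2081 - 1883/1612 = -8638459/3354572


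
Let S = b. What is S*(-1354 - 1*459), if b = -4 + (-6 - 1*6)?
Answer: 29008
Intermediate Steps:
b = -16 (b = -4 + (-6 - 6) = -4 - 12 = -16)
S = -16
S*(-1354 - 1*459) = -16*(-1354 - 1*459) = -16*(-1354 - 459) = -16*(-1813) = 29008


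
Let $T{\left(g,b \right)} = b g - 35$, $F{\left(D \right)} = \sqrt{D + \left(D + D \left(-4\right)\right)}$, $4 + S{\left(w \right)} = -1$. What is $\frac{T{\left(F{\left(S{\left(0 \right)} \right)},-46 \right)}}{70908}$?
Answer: $- \frac{35}{70908} - \frac{23 \sqrt{10}}{35454} \approx -0.0025451$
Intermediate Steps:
$S{\left(w \right)} = -5$ ($S{\left(w \right)} = -4 - 1 = -5$)
$F{\left(D \right)} = \sqrt{2} \sqrt{- D}$ ($F{\left(D \right)} = \sqrt{D + \left(D - 4 D\right)} = \sqrt{D - 3 D} = \sqrt{- 2 D} = \sqrt{2} \sqrt{- D}$)
$T{\left(g,b \right)} = -35 + b g$
$\frac{T{\left(F{\left(S{\left(0 \right)} \right)},-46 \right)}}{70908} = \frac{-35 - 46 \sqrt{2} \sqrt{\left(-1\right) \left(-5\right)}}{70908} = \left(-35 - 46 \sqrt{2} \sqrt{5}\right) \frac{1}{70908} = \left(-35 - 46 \sqrt{10}\right) \frac{1}{70908} = - \frac{35}{70908} - \frac{23 \sqrt{10}}{35454}$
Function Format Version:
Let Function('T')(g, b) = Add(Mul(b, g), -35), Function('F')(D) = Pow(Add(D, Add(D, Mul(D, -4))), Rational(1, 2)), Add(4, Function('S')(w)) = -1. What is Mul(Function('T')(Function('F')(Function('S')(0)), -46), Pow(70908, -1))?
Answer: Add(Rational(-35, 70908), Mul(Rational(-23, 35454), Pow(10, Rational(1, 2)))) ≈ -0.0025451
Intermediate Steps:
Function('S')(w) = -5 (Function('S')(w) = Add(-4, -1) = -5)
Function('F')(D) = Mul(Pow(2, Rational(1, 2)), Pow(Mul(-1, D), Rational(1, 2))) (Function('F')(D) = Pow(Add(D, Add(D, Mul(-4, D))), Rational(1, 2)) = Pow(Add(D, Mul(-3, D)), Rational(1, 2)) = Pow(Mul(-2, D), Rational(1, 2)) = Mul(Pow(2, Rational(1, 2)), Pow(Mul(-1, D), Rational(1, 2))))
Function('T')(g, b) = Add(-35, Mul(b, g))
Mul(Function('T')(Function('F')(Function('S')(0)), -46), Pow(70908, -1)) = Mul(Add(-35, Mul(-46, Mul(Pow(2, Rational(1, 2)), Pow(Mul(-1, -5), Rational(1, 2))))), Pow(70908, -1)) = Mul(Add(-35, Mul(-46, Mul(Pow(2, Rational(1, 2)), Pow(5, Rational(1, 2))))), Rational(1, 70908)) = Mul(Add(-35, Mul(-46, Pow(10, Rational(1, 2)))), Rational(1, 70908)) = Add(Rational(-35, 70908), Mul(Rational(-23, 35454), Pow(10, Rational(1, 2))))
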